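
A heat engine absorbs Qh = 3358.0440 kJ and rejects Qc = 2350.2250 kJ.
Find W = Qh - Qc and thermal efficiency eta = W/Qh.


W = 3358.0440 - 2350.2250 = 1007.8190 kJ
eta = 1007.8190 / 3358.0440 = 0.3001 = 30.0121%

W = 1007.8190 kJ, eta = 30.0121%


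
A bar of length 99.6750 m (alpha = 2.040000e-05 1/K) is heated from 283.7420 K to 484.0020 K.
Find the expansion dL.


dT = 200.2600 K
dL = 2.040000e-05 * 99.6750 * 200.2600 = 0.407203 m
L_final = 100.082203 m

dL = 0.407203 m


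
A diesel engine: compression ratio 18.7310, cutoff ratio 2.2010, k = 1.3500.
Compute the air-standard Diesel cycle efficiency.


r^(k-1) = 2.7887
rc^k = 2.9009
eta = 0.5796 = 57.9571%

57.9571%


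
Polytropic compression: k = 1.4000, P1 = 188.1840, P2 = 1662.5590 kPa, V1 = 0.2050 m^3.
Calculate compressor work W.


(k-1)/k = 0.2857
(P2/P1)^exp = 1.8636
W = 3.5000 * 188.1840 * 0.2050 * (1.8636 - 1) = 116.5984 kJ

116.5984 kJ


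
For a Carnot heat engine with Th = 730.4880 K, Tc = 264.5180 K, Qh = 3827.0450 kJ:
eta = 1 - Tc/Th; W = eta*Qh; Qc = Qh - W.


eta = 1 - 264.5180/730.4880 = 0.6379
W = 0.6379 * 3827.0450 = 2441.2285 kJ
Qc = 3827.0450 - 2441.2285 = 1385.8165 kJ

eta = 63.7889%, W = 2441.2285 kJ, Qc = 1385.8165 kJ


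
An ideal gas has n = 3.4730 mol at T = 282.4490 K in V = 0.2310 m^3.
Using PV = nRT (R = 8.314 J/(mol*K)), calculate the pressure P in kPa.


P = nRT/V = 3.4730 * 8.314 * 282.4490 / 0.2310
= 8155.5799 / 0.2310 = 35305.5405 Pa = 35.3055 kPa

35.3055 kPa


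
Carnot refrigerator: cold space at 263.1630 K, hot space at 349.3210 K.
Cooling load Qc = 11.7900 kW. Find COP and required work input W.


COP = 263.1630 / 86.1580 = 3.0544
W = 11.7900 / 3.0544 = 3.8600 kW

COP = 3.0544, W = 3.8600 kW


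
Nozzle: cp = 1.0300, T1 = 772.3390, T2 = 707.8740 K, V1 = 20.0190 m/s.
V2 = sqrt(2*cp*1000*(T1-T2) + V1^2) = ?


dT = 64.4650 K
2*cp*1000*dT = 132797.9000
V1^2 = 400.7604
V2 = sqrt(133198.6604) = 364.9639 m/s

364.9639 m/s


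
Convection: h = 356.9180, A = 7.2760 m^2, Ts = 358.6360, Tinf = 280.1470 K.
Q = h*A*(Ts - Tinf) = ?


dT = 78.4890 K
Q = 356.9180 * 7.2760 * 78.4890 = 203830.8601 W

203830.8601 W


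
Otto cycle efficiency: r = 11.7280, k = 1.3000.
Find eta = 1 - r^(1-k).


r^(k-1) = 2.0930
eta = 1 - 1/2.0930 = 0.5222 = 52.2215%

52.2215%


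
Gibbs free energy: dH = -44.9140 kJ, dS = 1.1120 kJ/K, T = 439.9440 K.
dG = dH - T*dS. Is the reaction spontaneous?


T*dS = 439.9440 * 1.1120 = 489.2177 kJ
dG = -44.9140 - 489.2177 = -534.1317 kJ (spontaneous)

dG = -534.1317 kJ, spontaneous


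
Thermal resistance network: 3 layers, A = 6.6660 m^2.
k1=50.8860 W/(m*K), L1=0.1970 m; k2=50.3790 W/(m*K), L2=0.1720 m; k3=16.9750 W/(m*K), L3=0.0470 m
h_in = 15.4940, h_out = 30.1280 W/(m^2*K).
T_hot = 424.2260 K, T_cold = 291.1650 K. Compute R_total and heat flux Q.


R_conv_in = 1/(15.4940*6.6660) = 0.0097
R_1 = 0.1970/(50.8860*6.6660) = 0.0006
R_2 = 0.1720/(50.3790*6.6660) = 0.0005
R_3 = 0.0470/(16.9750*6.6660) = 0.0004
R_conv_out = 1/(30.1280*6.6660) = 0.0050
R_total = 0.0162 K/W
Q = 133.0610 / 0.0162 = 8229.0406 W

R_total = 0.0162 K/W, Q = 8229.0406 W


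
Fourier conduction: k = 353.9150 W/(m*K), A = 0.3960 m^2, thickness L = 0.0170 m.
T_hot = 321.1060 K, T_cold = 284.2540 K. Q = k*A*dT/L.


dT = 36.8520 K
Q = 353.9150 * 0.3960 * 36.8520 / 0.0170 = 303812.9606 W

303812.9606 W


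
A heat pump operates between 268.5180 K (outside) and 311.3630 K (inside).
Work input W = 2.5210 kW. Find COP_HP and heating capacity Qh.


COP = 311.3630 / 42.8450 = 7.2672
Qh = 7.2672 * 2.5210 = 18.3206 kW

COP = 7.2672, Qh = 18.3206 kW


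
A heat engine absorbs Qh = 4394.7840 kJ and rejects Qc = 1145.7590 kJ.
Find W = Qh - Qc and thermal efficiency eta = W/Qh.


W = 4394.7840 - 1145.7590 = 3249.0250 kJ
eta = 3249.0250 / 4394.7840 = 0.7393 = 73.9291%

W = 3249.0250 kJ, eta = 73.9291%


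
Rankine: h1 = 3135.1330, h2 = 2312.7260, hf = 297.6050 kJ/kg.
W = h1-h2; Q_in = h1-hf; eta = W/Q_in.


W = 822.4070 kJ/kg
Q_in = 2837.5280 kJ/kg
eta = 0.2898 = 28.9832%

eta = 28.9832%


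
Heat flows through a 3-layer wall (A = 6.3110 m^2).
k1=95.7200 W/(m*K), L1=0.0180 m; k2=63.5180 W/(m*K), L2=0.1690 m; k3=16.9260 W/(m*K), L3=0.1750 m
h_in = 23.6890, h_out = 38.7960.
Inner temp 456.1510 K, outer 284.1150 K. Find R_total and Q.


R_conv_in = 1/(23.6890*6.3110) = 0.0067
R_1 = 0.0180/(95.7200*6.3110) = 2.9797e-05
R_2 = 0.1690/(63.5180*6.3110) = 0.0004
R_3 = 0.1750/(16.9260*6.3110) = 0.0016
R_conv_out = 1/(38.7960*6.3110) = 0.0041
R_total = 0.0129 K/W
Q = 172.0360 / 0.0129 = 13374.6529 W

R_total = 0.0129 K/W, Q = 13374.6529 W


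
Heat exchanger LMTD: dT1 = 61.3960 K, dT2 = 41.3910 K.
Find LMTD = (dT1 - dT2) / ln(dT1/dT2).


dT1/dT2 = 1.4833
ln(dT1/dT2) = 0.3943
LMTD = 20.0050 / 0.3943 = 50.7379 K

50.7379 K


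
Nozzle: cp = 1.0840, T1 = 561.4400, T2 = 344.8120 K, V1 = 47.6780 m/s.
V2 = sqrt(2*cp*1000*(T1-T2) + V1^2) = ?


dT = 216.6280 K
2*cp*1000*dT = 469649.5040
V1^2 = 2273.1917
V2 = sqrt(471922.6957) = 686.9663 m/s

686.9663 m/s


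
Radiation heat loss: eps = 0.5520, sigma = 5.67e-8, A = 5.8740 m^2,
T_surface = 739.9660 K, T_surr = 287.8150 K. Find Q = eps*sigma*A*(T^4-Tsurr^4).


T^4 = 2.9981e+11
Tsurr^4 = 6.8620e+09
Q = 0.5520 * 5.67e-8 * 5.8740 * 2.9295e+11 = 53857.6643 W

53857.6643 W


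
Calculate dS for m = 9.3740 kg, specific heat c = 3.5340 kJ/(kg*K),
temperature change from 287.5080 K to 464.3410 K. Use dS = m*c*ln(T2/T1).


T2/T1 = 1.6151
ln(T2/T1) = 0.4794
dS = 9.3740 * 3.5340 * 0.4794 = 15.8804 kJ/K

15.8804 kJ/K


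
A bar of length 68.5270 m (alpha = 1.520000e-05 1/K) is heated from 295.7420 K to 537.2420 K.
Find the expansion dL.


dT = 241.5000 K
dL = 1.520000e-05 * 68.5270 * 241.5000 = 0.251549 m
L_final = 68.778549 m

dL = 0.251549 m


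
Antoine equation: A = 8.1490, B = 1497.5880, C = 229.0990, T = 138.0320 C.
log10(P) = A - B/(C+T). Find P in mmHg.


C+T = 367.1310
B/(C+T) = 4.0792
log10(P) = 8.1490 - 4.0792 = 4.0698
P = 10^4.0698 = 11744.5072 mmHg

11744.5072 mmHg


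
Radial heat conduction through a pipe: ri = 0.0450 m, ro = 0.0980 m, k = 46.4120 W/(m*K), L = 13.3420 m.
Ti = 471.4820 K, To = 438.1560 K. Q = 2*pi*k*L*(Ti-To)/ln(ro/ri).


dT = 33.3260 K
ln(ro/ri) = 0.7783
Q = 2*pi*46.4120*13.3420*33.3260 / 0.7783 = 166595.9594 W

166595.9594 W


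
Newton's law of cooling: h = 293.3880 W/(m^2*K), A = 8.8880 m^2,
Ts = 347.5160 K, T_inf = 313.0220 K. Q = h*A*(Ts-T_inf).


dT = 34.4940 K
Q = 293.3880 * 8.8880 * 34.4940 = 89947.6770 W

89947.6770 W


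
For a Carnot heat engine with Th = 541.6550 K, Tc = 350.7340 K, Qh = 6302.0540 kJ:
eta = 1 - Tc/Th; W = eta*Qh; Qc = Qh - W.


eta = 1 - 350.7340/541.6550 = 0.3525
W = 0.3525 * 6302.0540 = 2221.3299 kJ
Qc = 6302.0540 - 2221.3299 = 4080.7241 kJ

eta = 35.2477%, W = 2221.3299 kJ, Qc = 4080.7241 kJ


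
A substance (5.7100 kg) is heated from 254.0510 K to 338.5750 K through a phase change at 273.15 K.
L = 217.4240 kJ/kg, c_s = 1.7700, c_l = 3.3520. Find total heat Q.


Q1 (sensible, solid) = 5.7100 * 1.7700 * 19.0990 = 193.0279 kJ
Q2 (latent) = 5.7100 * 217.4240 = 1241.4910 kJ
Q3 (sensible, liquid) = 5.7100 * 3.3520 * 65.4250 = 1252.2293 kJ
Q_total = 2686.7482 kJ

2686.7482 kJ


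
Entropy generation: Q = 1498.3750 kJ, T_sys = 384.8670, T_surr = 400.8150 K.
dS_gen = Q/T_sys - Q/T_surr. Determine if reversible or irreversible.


dS_sys = 1498.3750/384.8670 = 3.8932 kJ/K
dS_surr = -1498.3750/400.8150 = -3.7383 kJ/K
dS_gen = 3.8932 - 3.7383 = 0.1549 kJ/K (irreversible)

dS_gen = 0.1549 kJ/K, irreversible


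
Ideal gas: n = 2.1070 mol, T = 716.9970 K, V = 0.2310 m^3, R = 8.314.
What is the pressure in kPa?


P = nRT/V = 2.1070 * 8.314 * 716.9970 / 0.2310
= 12560.0652 / 0.2310 = 54372.5767 Pa = 54.3726 kPa

54.3726 kPa


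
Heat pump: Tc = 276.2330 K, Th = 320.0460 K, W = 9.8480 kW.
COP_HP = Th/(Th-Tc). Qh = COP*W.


COP = 320.0460 / 43.8130 = 7.3048
Qh = 7.3048 * 9.8480 = 71.9378 kW

COP = 7.3048, Qh = 71.9378 kW


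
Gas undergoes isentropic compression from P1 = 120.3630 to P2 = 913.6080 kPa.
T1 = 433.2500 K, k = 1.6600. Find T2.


(k-1)/k = 0.3976
(P2/P1)^exp = 2.2386
T2 = 433.2500 * 2.2386 = 969.8938 K

969.8938 K


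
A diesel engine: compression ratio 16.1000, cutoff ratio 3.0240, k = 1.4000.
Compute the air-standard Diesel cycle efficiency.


r^(k-1) = 3.0390
rc^k = 4.7078
eta = 0.5694 = 56.9431%

56.9431%


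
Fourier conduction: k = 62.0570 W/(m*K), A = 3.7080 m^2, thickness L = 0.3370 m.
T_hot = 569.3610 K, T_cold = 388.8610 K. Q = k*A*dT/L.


dT = 180.5000 K
Q = 62.0570 * 3.7080 * 180.5000 / 0.3370 = 123247.4117 W

123247.4117 W


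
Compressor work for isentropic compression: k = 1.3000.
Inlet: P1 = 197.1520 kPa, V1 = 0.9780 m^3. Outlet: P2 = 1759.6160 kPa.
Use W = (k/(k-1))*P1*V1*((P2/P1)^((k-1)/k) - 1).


(k-1)/k = 0.2308
(P2/P1)^exp = 1.6572
W = 4.3333 * 197.1520 * 0.9780 * (1.6572 - 1) = 549.1046 kJ

549.1046 kJ


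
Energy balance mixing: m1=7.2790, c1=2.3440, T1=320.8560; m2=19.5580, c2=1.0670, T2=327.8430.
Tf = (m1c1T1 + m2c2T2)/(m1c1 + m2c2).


num = 12315.9916
den = 37.9304
Tf = 324.7001 K

324.7001 K


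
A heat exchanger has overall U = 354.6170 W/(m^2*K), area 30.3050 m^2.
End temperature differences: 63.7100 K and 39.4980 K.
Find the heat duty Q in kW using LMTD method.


LMTD = 50.6430 K
Q = 354.6170 * 30.3050 * 50.6430 = 544243.7922 W = 544.2438 kW

544.2438 kW


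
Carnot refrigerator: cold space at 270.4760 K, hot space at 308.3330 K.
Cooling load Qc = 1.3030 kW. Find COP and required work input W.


COP = 270.4760 / 37.8570 = 7.1447
W = 1.3030 / 7.1447 = 0.1824 kW

COP = 7.1447, W = 0.1824 kW


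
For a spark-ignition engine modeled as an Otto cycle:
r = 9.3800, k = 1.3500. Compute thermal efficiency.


r^(k-1) = 2.1891
eta = 1 - 1/2.1891 = 0.5432 = 54.3197%

54.3197%


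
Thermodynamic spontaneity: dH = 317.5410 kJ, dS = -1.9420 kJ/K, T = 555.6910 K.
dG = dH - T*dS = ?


T*dS = 555.6910 * -1.9420 = -1079.1519 kJ
dG = 317.5410 + 1079.1519 = 1396.6929 kJ (non-spontaneous)

dG = 1396.6929 kJ, non-spontaneous


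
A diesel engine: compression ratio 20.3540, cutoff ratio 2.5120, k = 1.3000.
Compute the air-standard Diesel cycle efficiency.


r^(k-1) = 2.4694
rc^k = 3.3115
eta = 0.5238 = 52.3783%

52.3783%


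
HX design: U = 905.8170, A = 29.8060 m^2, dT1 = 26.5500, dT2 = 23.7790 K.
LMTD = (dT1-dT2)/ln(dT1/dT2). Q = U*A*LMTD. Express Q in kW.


LMTD = 25.1391 K
Q = 905.8170 * 29.8060 * 25.1391 = 678723.7700 W = 678.7238 kW

678.7238 kW


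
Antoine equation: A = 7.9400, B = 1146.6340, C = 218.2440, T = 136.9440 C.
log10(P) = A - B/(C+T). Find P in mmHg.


C+T = 355.1880
B/(C+T) = 3.2282
log10(P) = 7.9400 - 3.2282 = 4.7118
P = 10^4.7118 = 51493.7685 mmHg

51493.7685 mmHg


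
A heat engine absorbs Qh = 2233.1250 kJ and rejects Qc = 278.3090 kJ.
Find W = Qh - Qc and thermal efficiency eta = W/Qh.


W = 2233.1250 - 278.3090 = 1954.8160 kJ
eta = 1954.8160 / 2233.1250 = 0.8754 = 87.5372%

W = 1954.8160 kJ, eta = 87.5372%


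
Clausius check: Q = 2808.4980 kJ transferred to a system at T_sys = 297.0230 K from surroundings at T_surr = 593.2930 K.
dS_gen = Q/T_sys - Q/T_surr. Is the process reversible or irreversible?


dS_sys = 2808.4980/297.0230 = 9.4555 kJ/K
dS_surr = -2808.4980/593.2930 = -4.7337 kJ/K
dS_gen = 9.4555 - 4.7337 = 4.7217 kJ/K (irreversible)

dS_gen = 4.7217 kJ/K, irreversible


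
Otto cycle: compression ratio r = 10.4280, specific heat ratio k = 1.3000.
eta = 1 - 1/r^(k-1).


r^(k-1) = 2.0205
eta = 1 - 1/2.0205 = 0.5051 = 50.5075%

50.5075%


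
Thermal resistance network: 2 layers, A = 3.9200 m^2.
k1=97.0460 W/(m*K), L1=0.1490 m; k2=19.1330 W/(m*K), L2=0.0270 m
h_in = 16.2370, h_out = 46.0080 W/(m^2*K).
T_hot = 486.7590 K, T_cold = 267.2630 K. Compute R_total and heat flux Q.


R_conv_in = 1/(16.2370*3.9200) = 0.0157
R_1 = 0.1490/(97.0460*3.9200) = 0.0004
R_2 = 0.0270/(19.1330*3.9200) = 0.0004
R_conv_out = 1/(46.0080*3.9200) = 0.0055
R_total = 0.0220 K/W
Q = 219.4960 / 0.0220 = 9973.6664 W

R_total = 0.0220 K/W, Q = 9973.6664 W


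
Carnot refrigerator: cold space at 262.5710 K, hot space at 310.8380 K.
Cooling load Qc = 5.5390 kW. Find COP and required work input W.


COP = 262.5710 / 48.2670 = 5.4400
W = 5.5390 / 5.4400 = 1.0182 kW

COP = 5.4400, W = 1.0182 kW


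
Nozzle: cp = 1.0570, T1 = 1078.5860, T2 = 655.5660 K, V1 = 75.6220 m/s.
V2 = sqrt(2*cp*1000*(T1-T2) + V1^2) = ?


dT = 423.0200 K
2*cp*1000*dT = 894264.2800
V1^2 = 5718.6869
V2 = sqrt(899982.9669) = 948.6743 m/s

948.6743 m/s


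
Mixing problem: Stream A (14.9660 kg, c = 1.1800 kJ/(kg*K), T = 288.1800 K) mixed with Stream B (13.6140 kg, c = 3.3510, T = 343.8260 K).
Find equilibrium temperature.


num = 20774.7431
den = 63.2804
Tf = 328.2967 K

328.2967 K


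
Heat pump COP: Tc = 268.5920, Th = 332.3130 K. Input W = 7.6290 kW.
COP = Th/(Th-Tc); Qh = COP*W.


COP = 332.3130 / 63.7210 = 5.2151
Qh = 5.2151 * 7.6290 = 39.7862 kW

COP = 5.2151, Qh = 39.7862 kW


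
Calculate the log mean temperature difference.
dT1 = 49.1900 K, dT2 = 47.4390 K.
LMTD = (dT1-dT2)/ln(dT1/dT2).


dT1/dT2 = 1.0369
ln(dT1/dT2) = 0.0362
LMTD = 1.7510 / 0.0362 = 48.3092 K

48.3092 K


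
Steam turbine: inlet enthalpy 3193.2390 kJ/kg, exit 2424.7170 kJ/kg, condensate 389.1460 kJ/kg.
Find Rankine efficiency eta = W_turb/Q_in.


W = 768.5220 kJ/kg
Q_in = 2804.0930 kJ/kg
eta = 0.2741 = 27.4072%

eta = 27.4072%


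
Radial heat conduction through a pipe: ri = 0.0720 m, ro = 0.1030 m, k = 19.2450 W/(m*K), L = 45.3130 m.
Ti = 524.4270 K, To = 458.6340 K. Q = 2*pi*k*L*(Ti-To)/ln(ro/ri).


dT = 65.7930 K
ln(ro/ri) = 0.3581
Q = 2*pi*19.2450*45.3130*65.7930 / 0.3581 = 1006794.8888 W

1006794.8888 W


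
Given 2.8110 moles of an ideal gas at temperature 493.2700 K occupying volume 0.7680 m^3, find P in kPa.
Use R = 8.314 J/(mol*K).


P = nRT/V = 2.8110 * 8.314 * 493.2700 / 0.7680
= 11528.0425 / 0.7680 = 15010.4720 Pa = 15.0105 kPa

15.0105 kPa


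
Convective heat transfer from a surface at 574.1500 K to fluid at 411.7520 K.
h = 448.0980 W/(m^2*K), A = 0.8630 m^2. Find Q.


dT = 162.3980 K
Q = 448.0980 * 0.8630 * 162.3980 = 62800.6990 W

62800.6990 W


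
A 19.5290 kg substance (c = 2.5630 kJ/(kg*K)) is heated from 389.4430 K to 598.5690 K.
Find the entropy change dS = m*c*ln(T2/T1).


T2/T1 = 1.5370
ln(T2/T1) = 0.4298
dS = 19.5290 * 2.5630 * 0.4298 = 21.5139 kJ/K

21.5139 kJ/K


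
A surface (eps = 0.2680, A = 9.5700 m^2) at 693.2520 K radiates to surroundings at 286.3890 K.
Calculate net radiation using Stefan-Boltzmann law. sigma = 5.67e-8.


T^4 = 2.3097e+11
Tsurr^4 = 6.7271e+09
Q = 0.2680 * 5.67e-8 * 9.5700 * 2.2425e+11 = 32610.5248 W

32610.5248 W


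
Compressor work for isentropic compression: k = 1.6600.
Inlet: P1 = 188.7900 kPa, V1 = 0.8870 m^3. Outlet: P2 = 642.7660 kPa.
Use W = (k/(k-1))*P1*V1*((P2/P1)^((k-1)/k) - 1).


(k-1)/k = 0.3976
(P2/P1)^exp = 1.6276
W = 2.5152 * 188.7900 * 0.8870 * (1.6276 - 1) = 264.3316 kJ

264.3316 kJ


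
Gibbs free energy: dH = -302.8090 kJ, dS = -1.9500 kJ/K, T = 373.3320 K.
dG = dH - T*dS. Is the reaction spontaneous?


T*dS = 373.3320 * -1.9500 = -727.9974 kJ
dG = -302.8090 + 727.9974 = 425.1884 kJ (non-spontaneous)

dG = 425.1884 kJ, non-spontaneous


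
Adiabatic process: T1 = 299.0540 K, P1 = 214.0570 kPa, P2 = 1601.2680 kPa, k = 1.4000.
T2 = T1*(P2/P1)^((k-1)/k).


(k-1)/k = 0.2857
(P2/P1)^exp = 1.7770
T2 = 299.0540 * 1.7770 = 531.4290 K

531.4290 K


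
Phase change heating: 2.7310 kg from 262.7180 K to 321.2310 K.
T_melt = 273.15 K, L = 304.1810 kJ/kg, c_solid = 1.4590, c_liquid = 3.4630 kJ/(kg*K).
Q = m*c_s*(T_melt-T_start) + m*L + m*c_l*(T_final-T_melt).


Q1 (sensible, solid) = 2.7310 * 1.4590 * 10.4320 = 41.5666 kJ
Q2 (latent) = 2.7310 * 304.1810 = 830.7183 kJ
Q3 (sensible, liquid) = 2.7310 * 3.4630 * 48.0810 = 454.7238 kJ
Q_total = 1327.0087 kJ

1327.0087 kJ


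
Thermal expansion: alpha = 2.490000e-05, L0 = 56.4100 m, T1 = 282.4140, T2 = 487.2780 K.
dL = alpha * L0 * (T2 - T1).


dT = 204.8640 K
dL = 2.490000e-05 * 56.4100 * 204.8640 = 0.287754 m
L_final = 56.697754 m

dL = 0.287754 m


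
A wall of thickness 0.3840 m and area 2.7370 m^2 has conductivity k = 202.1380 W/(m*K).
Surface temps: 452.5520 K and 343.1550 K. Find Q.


dT = 109.3970 K
Q = 202.1380 * 2.7370 * 109.3970 / 0.3840 = 157614.7835 W

157614.7835 W


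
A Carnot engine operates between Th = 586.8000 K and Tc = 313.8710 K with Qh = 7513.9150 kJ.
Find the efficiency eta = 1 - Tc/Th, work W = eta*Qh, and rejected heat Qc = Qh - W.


eta = 1 - 313.8710/586.8000 = 0.4651
W = 0.4651 * 7513.9150 = 3494.8284 kJ
Qc = 7513.9150 - 3494.8284 = 4019.0866 kJ

eta = 46.5114%, W = 3494.8284 kJ, Qc = 4019.0866 kJ


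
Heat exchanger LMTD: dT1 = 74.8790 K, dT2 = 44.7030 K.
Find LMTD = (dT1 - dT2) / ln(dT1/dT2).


dT1/dT2 = 1.6750
ln(dT1/dT2) = 0.5158
LMTD = 30.1760 / 0.5158 = 58.4996 K

58.4996 K


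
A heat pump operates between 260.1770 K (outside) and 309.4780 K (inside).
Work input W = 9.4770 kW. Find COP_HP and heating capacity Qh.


COP = 309.4780 / 49.3010 = 6.2773
Qh = 6.2773 * 9.4770 = 59.4901 kW

COP = 6.2773, Qh = 59.4901 kW


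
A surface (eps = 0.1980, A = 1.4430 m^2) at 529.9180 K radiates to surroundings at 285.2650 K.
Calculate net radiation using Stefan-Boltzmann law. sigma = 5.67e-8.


T^4 = 7.8856e+10
Tsurr^4 = 6.6221e+09
Q = 0.1980 * 5.67e-8 * 1.4430 * 7.2234e+10 = 1170.1883 W

1170.1883 W


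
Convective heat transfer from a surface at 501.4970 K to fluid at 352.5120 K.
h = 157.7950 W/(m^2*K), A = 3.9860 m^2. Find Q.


dT = 148.9850 K
Q = 157.7950 * 3.9860 * 148.9850 = 93707.2251 W

93707.2251 W


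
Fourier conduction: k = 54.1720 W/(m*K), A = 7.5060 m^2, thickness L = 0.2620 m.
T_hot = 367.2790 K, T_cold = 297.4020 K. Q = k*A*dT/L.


dT = 69.8770 K
Q = 54.1720 * 7.5060 * 69.8770 / 0.2620 = 108446.7122 W

108446.7122 W


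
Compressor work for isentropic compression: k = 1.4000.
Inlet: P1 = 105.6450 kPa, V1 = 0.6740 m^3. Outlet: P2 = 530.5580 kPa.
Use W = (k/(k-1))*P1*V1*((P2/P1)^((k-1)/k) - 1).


(k-1)/k = 0.2857
(P2/P1)^exp = 1.5858
W = 3.5000 * 105.6450 * 0.6740 * (1.5858 - 1) = 145.9948 kJ

145.9948 kJ


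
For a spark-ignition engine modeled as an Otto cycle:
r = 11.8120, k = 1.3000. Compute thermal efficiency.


r^(k-1) = 2.0975
eta = 1 - 1/2.0975 = 0.5232 = 52.3237%

52.3237%


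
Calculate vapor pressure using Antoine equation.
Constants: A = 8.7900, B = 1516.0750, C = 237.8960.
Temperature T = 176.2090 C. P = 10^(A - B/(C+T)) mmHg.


C+T = 414.1050
B/(C+T) = 3.6611
log10(P) = 8.7900 - 3.6611 = 5.1289
P = 10^5.1289 = 134558.6523 mmHg

134558.6523 mmHg


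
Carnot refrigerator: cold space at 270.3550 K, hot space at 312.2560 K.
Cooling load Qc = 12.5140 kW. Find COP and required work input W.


COP = 270.3550 / 41.9010 = 6.4522
W = 12.5140 / 6.4522 = 1.9395 kW

COP = 6.4522, W = 1.9395 kW


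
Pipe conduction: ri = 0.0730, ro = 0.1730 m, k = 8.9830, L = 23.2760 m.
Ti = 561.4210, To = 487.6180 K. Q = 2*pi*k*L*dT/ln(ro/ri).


dT = 73.8030 K
ln(ro/ri) = 0.8628
Q = 2*pi*8.9830*23.2760*73.8030 / 0.8628 = 112371.7933 W

112371.7933 W


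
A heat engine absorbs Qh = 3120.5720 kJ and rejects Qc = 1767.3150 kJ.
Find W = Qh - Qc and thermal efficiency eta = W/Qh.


W = 3120.5720 - 1767.3150 = 1353.2570 kJ
eta = 1353.2570 / 3120.5720 = 0.4337 = 43.3657%

W = 1353.2570 kJ, eta = 43.3657%


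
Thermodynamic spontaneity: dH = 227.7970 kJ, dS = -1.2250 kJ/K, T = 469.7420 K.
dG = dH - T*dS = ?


T*dS = 469.7420 * -1.2250 = -575.4340 kJ
dG = 227.7970 + 575.4340 = 803.2310 kJ (non-spontaneous)

dG = 803.2310 kJ, non-spontaneous


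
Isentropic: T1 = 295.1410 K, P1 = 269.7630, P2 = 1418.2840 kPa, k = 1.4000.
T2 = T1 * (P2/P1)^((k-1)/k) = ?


(k-1)/k = 0.2857
(P2/P1)^exp = 1.6067
T2 = 295.1410 * 1.6067 = 474.2059 K

474.2059 K


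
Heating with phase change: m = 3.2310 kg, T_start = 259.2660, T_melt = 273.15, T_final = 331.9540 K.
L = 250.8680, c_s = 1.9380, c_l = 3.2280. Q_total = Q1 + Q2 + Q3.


Q1 (sensible, solid) = 3.2310 * 1.9380 * 13.8840 = 86.9371 kJ
Q2 (latent) = 3.2310 * 250.8680 = 810.5545 kJ
Q3 (sensible, liquid) = 3.2310 * 3.2280 * 58.8040 = 613.3062 kJ
Q_total = 1510.7978 kJ

1510.7978 kJ


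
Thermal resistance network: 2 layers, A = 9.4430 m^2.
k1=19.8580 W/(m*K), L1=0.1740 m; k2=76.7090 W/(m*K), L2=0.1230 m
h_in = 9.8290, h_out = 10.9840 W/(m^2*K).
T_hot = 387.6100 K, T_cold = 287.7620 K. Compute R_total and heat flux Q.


R_conv_in = 1/(9.8290*9.4430) = 0.0108
R_1 = 0.1740/(19.8580*9.4430) = 0.0009
R_2 = 0.1230/(76.7090*9.4430) = 0.0002
R_conv_out = 1/(10.9840*9.4430) = 0.0096
R_total = 0.0215 K/W
Q = 99.8480 / 0.0215 = 4641.2940 W

R_total = 0.0215 K/W, Q = 4641.2940 W


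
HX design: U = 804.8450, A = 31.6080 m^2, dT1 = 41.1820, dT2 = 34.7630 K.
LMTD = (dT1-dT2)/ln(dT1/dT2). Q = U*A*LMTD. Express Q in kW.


LMTD = 37.8819 K
Q = 804.8450 * 31.6080 * 37.8819 = 963698.2146 W = 963.6982 kW

963.6982 kW


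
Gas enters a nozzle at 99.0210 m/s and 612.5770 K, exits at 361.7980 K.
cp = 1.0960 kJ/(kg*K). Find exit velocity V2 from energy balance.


dT = 250.7790 K
2*cp*1000*dT = 549707.5680
V1^2 = 9805.1584
V2 = sqrt(559512.7264) = 748.0058 m/s

748.0058 m/s


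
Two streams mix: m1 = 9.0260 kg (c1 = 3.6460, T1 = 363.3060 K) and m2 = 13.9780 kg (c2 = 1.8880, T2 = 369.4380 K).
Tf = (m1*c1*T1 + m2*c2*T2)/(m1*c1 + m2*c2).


num = 21705.6033
den = 59.2993
Tf = 366.0350 K

366.0350 K


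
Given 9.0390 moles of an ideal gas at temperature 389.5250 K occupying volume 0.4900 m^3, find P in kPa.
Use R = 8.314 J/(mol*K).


P = nRT/V = 9.0390 * 8.314 * 389.5250 / 0.4900
= 29272.8996 / 0.4900 = 59740.6114 Pa = 59.7406 kPa

59.7406 kPa


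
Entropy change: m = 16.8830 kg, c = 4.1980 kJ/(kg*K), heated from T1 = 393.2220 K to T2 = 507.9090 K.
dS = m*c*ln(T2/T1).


T2/T1 = 1.2917
ln(T2/T1) = 0.2559
dS = 16.8830 * 4.1980 * 0.2559 = 18.1389 kJ/K

18.1389 kJ/K


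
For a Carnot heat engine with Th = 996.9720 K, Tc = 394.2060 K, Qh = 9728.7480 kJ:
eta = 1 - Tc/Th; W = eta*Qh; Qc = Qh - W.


eta = 1 - 394.2060/996.9720 = 0.6046
W = 0.6046 * 9728.7480 = 5881.9691 kJ
Qc = 9728.7480 - 5881.9691 = 3846.7789 kJ

eta = 60.4597%, W = 5881.9691 kJ, Qc = 3846.7789 kJ


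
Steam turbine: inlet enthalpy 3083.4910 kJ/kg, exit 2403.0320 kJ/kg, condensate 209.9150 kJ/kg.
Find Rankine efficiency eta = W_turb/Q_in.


W = 680.4590 kJ/kg
Q_in = 2873.5760 kJ/kg
eta = 0.2368 = 23.6799%

eta = 23.6799%


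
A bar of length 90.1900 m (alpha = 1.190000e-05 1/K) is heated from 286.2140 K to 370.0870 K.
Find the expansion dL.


dT = 83.8730 K
dL = 1.190000e-05 * 90.1900 * 83.8730 = 0.090018 m
L_final = 90.280018 m

dL = 0.090018 m


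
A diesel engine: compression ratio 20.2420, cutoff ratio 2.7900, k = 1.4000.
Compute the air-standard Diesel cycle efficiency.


r^(k-1) = 3.3304
rc^k = 4.2058
eta = 0.6159 = 61.5895%

61.5895%


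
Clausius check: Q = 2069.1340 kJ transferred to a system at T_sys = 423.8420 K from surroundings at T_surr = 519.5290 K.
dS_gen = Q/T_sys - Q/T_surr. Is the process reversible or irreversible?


dS_sys = 2069.1340/423.8420 = 4.8819 kJ/K
dS_surr = -2069.1340/519.5290 = -3.9827 kJ/K
dS_gen = 4.8819 - 3.9827 = 0.8991 kJ/K (irreversible)

dS_gen = 0.8991 kJ/K, irreversible


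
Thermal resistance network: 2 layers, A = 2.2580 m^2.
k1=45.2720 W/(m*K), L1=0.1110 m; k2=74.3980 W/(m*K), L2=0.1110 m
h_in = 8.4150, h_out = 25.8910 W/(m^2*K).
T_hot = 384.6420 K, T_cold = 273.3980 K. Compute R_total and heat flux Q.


R_conv_in = 1/(8.4150*2.2580) = 0.0526
R_1 = 0.1110/(45.2720*2.2580) = 0.0011
R_2 = 0.1110/(74.3980*2.2580) = 0.0007
R_conv_out = 1/(25.8910*2.2580) = 0.0171
R_total = 0.0715 K/W
Q = 111.2440 / 0.0715 = 1556.2872 W

R_total = 0.0715 K/W, Q = 1556.2872 W


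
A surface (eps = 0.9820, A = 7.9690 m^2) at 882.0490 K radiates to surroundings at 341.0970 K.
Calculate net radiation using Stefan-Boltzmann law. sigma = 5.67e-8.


T^4 = 6.0530e+11
Tsurr^4 = 1.3537e+10
Q = 0.9820 * 5.67e-8 * 7.9690 * 5.9176e+11 = 262570.9083 W

262570.9083 W


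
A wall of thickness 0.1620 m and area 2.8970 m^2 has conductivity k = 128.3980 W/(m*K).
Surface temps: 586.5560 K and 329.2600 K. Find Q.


dT = 257.2960 K
Q = 128.3980 * 2.8970 * 257.2960 / 0.1620 = 590778.6257 W

590778.6257 W


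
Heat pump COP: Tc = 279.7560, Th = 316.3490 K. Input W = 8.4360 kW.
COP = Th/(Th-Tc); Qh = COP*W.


COP = 316.3490 / 36.5930 = 8.6451
Qh = 8.6451 * 8.4360 = 72.9298 kW

COP = 8.6451, Qh = 72.9298 kW


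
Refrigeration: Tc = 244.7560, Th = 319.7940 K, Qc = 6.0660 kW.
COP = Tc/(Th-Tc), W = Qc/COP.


COP = 244.7560 / 75.0380 = 3.2618
W = 6.0660 / 3.2618 = 1.8597 kW

COP = 3.2618, W = 1.8597 kW


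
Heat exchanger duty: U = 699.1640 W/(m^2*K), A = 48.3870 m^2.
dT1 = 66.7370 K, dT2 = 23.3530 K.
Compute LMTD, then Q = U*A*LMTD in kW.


LMTD = 41.3168 K
Q = 699.1640 * 48.3870 * 41.3168 = 1397764.3426 W = 1397.7643 kW

1397.7643 kW


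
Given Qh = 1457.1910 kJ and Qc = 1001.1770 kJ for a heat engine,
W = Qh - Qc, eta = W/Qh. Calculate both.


W = 1457.1910 - 1001.1770 = 456.0140 kJ
eta = 456.0140 / 1457.1910 = 0.3129 = 31.2940%

W = 456.0140 kJ, eta = 31.2940%


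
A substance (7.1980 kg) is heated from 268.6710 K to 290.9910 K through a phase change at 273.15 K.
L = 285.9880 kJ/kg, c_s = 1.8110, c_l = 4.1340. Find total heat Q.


Q1 (sensible, solid) = 7.1980 * 1.8110 * 4.4790 = 58.3864 kJ
Q2 (latent) = 7.1980 * 285.9880 = 2058.5416 kJ
Q3 (sensible, liquid) = 7.1980 * 4.1340 * 17.8410 = 530.8863 kJ
Q_total = 2647.8143 kJ

2647.8143 kJ


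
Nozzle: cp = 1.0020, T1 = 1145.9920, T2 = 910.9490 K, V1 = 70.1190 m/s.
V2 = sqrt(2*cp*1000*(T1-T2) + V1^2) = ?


dT = 235.0430 K
2*cp*1000*dT = 471026.1720
V1^2 = 4916.6742
V2 = sqrt(475942.8462) = 689.8861 m/s

689.8861 m/s


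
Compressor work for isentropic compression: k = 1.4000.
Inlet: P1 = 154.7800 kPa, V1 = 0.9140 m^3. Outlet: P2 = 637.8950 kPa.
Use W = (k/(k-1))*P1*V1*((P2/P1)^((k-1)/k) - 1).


(k-1)/k = 0.2857
(P2/P1)^exp = 1.4987
W = 3.5000 * 154.7800 * 0.9140 * (1.4987 - 1) = 246.9430 kJ

246.9430 kJ


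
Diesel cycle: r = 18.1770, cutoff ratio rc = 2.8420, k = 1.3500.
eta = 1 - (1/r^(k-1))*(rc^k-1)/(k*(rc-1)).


r^(k-1) = 2.7595
rc^k = 4.0963
eta = 0.5488 = 54.8781%

54.8781%


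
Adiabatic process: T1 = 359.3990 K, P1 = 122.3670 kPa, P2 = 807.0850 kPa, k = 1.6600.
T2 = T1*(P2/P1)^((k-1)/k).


(k-1)/k = 0.3976
(P2/P1)^exp = 2.1170
T2 = 359.3990 * 2.1170 = 760.8600 K

760.8600 K


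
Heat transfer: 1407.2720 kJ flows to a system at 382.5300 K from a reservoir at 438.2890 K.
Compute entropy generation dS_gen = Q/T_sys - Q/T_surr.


dS_sys = 1407.2720/382.5300 = 3.6789 kJ/K
dS_surr = -1407.2720/438.2890 = -3.2108 kJ/K
dS_gen = 3.6789 - 3.2108 = 0.4680 kJ/K (irreversible)

dS_gen = 0.4680 kJ/K, irreversible


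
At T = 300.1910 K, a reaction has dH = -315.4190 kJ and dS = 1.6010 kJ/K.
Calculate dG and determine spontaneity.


T*dS = 300.1910 * 1.6010 = 480.6058 kJ
dG = -315.4190 - 480.6058 = -796.0248 kJ (spontaneous)

dG = -796.0248 kJ, spontaneous


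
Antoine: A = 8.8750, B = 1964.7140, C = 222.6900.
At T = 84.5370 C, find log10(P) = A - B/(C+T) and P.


C+T = 307.2270
B/(C+T) = 6.3950
log10(P) = 8.8750 - 6.3950 = 2.4800
P = 10^2.4800 = 302.0012 mmHg

302.0012 mmHg


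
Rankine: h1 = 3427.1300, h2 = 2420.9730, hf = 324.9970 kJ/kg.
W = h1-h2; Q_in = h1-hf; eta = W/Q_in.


W = 1006.1570 kJ/kg
Q_in = 3102.1330 kJ/kg
eta = 0.3243 = 32.4344%

eta = 32.4344%


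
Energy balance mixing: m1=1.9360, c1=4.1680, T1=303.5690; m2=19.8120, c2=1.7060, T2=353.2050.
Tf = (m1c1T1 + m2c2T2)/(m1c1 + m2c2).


num = 14387.6454
den = 41.8685
Tf = 343.6387 K

343.6387 K


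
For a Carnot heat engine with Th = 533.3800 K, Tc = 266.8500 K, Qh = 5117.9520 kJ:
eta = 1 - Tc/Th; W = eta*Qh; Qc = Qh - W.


eta = 1 - 266.8500/533.3800 = 0.4997
W = 0.4997 * 5117.9520 = 2557.4407 kJ
Qc = 5117.9520 - 2557.4407 = 2560.5113 kJ

eta = 49.9700%, W = 2557.4407 kJ, Qc = 2560.5113 kJ


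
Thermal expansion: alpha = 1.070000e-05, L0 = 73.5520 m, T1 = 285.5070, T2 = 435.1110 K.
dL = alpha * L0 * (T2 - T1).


dT = 149.6040 K
dL = 1.070000e-05 * 73.5520 * 149.6040 = 0.117739 m
L_final = 73.669739 m

dL = 0.117739 m


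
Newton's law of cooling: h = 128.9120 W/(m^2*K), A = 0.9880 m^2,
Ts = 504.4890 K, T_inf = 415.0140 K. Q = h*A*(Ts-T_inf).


dT = 89.4750 K
Q = 128.9120 * 0.9880 * 89.4750 = 11395.9884 W

11395.9884 W


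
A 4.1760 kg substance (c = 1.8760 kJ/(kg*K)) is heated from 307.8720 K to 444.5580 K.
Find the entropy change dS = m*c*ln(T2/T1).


T2/T1 = 1.4440
ln(T2/T1) = 0.3674
dS = 4.1760 * 1.8760 * 0.3674 = 2.8782 kJ/K

2.8782 kJ/K


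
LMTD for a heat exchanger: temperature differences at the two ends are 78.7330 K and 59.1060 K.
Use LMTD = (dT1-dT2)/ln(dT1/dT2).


dT1/dT2 = 1.3321
ln(dT1/dT2) = 0.2867
LMTD = 19.6270 / 0.2867 = 68.4512 K

68.4512 K


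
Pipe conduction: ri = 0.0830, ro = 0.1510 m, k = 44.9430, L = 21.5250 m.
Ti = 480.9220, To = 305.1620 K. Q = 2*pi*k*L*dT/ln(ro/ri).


dT = 175.7600 K
ln(ro/ri) = 0.5984
Q = 2*pi*44.9430*21.5250*175.7600 / 0.5984 = 1785192.5936 W

1785192.5936 W


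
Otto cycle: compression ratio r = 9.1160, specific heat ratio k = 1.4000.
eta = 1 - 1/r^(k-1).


r^(k-1) = 2.4206
eta = 1 - 1/2.4206 = 0.5869 = 58.6878%

58.6878%


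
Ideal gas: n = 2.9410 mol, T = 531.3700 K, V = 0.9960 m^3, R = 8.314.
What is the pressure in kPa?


P = nRT/V = 2.9410 * 8.314 * 531.3700 / 0.9960
= 12992.7797 / 0.9960 = 13044.9596 Pa = 13.0450 kPa

13.0450 kPa


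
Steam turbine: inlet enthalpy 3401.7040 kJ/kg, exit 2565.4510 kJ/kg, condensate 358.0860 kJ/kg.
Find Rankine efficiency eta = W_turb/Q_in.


W = 836.2530 kJ/kg
Q_in = 3043.6180 kJ/kg
eta = 0.2748 = 27.4756%

eta = 27.4756%


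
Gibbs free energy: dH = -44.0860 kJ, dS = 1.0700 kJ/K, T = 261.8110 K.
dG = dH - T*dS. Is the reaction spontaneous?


T*dS = 261.8110 * 1.0700 = 280.1378 kJ
dG = -44.0860 - 280.1378 = -324.2238 kJ (spontaneous)

dG = -324.2238 kJ, spontaneous


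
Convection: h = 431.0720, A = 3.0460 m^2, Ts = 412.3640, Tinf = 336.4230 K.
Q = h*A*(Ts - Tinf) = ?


dT = 75.9410 K
Q = 431.0720 * 3.0460 * 75.9410 = 99713.9740 W

99713.9740 W


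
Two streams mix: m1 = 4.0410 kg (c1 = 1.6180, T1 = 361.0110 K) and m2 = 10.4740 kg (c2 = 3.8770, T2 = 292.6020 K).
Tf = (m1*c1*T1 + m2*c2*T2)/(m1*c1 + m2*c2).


num = 14242.3056
den = 47.1460
Tf = 302.0891 K

302.0891 K


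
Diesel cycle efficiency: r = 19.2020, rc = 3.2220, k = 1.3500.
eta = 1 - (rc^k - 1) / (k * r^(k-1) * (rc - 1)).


r^(k-1) = 2.8130
rc^k = 4.8525
eta = 0.5434 = 54.3439%

54.3439%


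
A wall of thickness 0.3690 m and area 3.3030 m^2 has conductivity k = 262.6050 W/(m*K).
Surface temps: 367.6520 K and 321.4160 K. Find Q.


dT = 46.2360 K
Q = 262.6050 * 3.3030 * 46.2360 / 0.3690 = 108683.9599 W

108683.9599 W


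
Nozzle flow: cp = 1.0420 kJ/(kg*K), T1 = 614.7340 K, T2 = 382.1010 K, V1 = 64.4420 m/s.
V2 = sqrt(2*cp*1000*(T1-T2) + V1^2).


dT = 232.6330 K
2*cp*1000*dT = 484807.1720
V1^2 = 4152.7714
V2 = sqrt(488959.9434) = 699.2567 m/s

699.2567 m/s


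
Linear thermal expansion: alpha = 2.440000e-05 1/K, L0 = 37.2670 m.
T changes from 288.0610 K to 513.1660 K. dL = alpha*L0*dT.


dT = 225.1050 K
dL = 2.440000e-05 * 37.2670 * 225.1050 = 0.204691 m
L_final = 37.471691 m

dL = 0.204691 m


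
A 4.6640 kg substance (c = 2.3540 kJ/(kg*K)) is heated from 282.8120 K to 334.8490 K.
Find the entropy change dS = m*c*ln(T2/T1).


T2/T1 = 1.1840
ln(T2/T1) = 0.1689
dS = 4.6640 * 2.3540 * 0.1689 = 1.8543 kJ/K

1.8543 kJ/K


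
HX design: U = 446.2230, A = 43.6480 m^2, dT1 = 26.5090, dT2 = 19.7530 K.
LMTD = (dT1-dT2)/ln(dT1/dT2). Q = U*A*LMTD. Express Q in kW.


LMTD = 22.9656 K
Q = 446.2230 * 43.6480 * 22.9656 = 447295.3598 W = 447.2954 kW

447.2954 kW


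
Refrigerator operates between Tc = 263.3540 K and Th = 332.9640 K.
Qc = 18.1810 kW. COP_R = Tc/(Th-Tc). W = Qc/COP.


COP = 263.3540 / 69.6100 = 3.7833
W = 18.1810 / 3.7833 = 4.8056 kW

COP = 3.7833, W = 4.8056 kW


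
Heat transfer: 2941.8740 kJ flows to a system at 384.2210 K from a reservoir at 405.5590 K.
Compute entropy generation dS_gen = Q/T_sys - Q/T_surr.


dS_sys = 2941.8740/384.2210 = 7.6567 kJ/K
dS_surr = -2941.8740/405.5590 = -7.2539 kJ/K
dS_gen = 7.6567 - 7.2539 = 0.4028 kJ/K (irreversible)

dS_gen = 0.4028 kJ/K, irreversible


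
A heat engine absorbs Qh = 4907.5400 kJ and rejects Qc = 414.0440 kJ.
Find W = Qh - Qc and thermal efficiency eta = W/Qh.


W = 4907.5400 - 414.0440 = 4493.4960 kJ
eta = 4493.4960 / 4907.5400 = 0.9156 = 91.5631%

W = 4493.4960 kJ, eta = 91.5631%


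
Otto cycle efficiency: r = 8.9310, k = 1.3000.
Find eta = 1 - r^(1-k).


r^(k-1) = 1.9287
eta = 1 - 1/1.9287 = 0.4815 = 48.1522%

48.1522%


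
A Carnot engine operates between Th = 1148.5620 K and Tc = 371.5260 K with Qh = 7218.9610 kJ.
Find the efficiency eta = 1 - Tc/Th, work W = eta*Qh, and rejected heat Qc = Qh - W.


eta = 1 - 371.5260/1148.5620 = 0.6765
W = 0.6765 * 7218.9610 = 4883.8396 kJ
Qc = 7218.9610 - 4883.8396 = 2335.1214 kJ

eta = 67.6529%, W = 4883.8396 kJ, Qc = 2335.1214 kJ


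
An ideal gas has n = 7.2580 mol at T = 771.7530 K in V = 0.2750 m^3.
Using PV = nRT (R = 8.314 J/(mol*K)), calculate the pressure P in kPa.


P = nRT/V = 7.2580 * 8.314 * 771.7530 / 0.2750
= 46569.9005 / 0.2750 = 169345.0929 Pa = 169.3451 kPa

169.3451 kPa


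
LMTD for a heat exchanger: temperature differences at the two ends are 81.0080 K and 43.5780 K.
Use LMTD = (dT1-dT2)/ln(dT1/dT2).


dT1/dT2 = 1.8589
ln(dT1/dT2) = 0.6200
LMTD = 37.4300 / 0.6200 = 60.3714 K

60.3714 K


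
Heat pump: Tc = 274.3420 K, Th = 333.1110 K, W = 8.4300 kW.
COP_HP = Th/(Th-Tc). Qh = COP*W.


COP = 333.1110 / 58.7690 = 5.6681
Qh = 5.6681 * 8.4300 = 47.7824 kW

COP = 5.6681, Qh = 47.7824 kW


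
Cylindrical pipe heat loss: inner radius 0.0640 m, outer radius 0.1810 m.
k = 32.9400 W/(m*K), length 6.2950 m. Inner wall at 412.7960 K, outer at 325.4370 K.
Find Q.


dT = 87.3590 K
ln(ro/ri) = 1.0396
Q = 2*pi*32.9400*6.2950*87.3590 / 1.0396 = 109479.9913 W

109479.9913 W


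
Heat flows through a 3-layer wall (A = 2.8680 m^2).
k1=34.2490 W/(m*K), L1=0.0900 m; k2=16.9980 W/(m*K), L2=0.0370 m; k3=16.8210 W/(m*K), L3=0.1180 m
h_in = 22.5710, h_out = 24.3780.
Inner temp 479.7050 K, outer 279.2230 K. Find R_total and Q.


R_conv_in = 1/(22.5710*2.8680) = 0.0154
R_1 = 0.0900/(34.2490*2.8680) = 0.0009
R_2 = 0.0370/(16.9980*2.8680) = 0.0008
R_3 = 0.1180/(16.8210*2.8680) = 0.0024
R_conv_out = 1/(24.3780*2.8680) = 0.0143
R_total = 0.0339 K/W
Q = 200.4820 / 0.0339 = 5918.8171 W

R_total = 0.0339 K/W, Q = 5918.8171 W


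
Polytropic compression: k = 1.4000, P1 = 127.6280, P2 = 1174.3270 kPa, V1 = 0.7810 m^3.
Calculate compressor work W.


(k-1)/k = 0.2857
(P2/P1)^exp = 1.8853
W = 3.5000 * 127.6280 * 0.7810 * (1.8853 - 1) = 308.8606 kJ

308.8606 kJ


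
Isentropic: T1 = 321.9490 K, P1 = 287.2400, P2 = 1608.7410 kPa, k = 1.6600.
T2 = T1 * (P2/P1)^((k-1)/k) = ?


(k-1)/k = 0.3976
(P2/P1)^exp = 1.9838
T2 = 321.9490 * 1.9838 = 638.6760 K

638.6760 K


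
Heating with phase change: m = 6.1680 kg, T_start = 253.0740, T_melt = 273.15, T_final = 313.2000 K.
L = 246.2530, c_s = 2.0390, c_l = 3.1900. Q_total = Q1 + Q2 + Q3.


Q1 (sensible, solid) = 6.1680 * 2.0390 * 20.0760 = 252.4869 kJ
Q2 (latent) = 6.1680 * 246.2530 = 1518.8885 kJ
Q3 (sensible, liquid) = 6.1680 * 3.1900 * 40.0500 = 788.0206 kJ
Q_total = 2559.3960 kJ

2559.3960 kJ


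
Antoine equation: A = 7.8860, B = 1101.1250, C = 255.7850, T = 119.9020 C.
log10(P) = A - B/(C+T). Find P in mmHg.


C+T = 375.6870
B/(C+T) = 2.9310
log10(P) = 7.8860 - 2.9310 = 4.9550
P = 10^4.9550 = 90164.6274 mmHg

90164.6274 mmHg


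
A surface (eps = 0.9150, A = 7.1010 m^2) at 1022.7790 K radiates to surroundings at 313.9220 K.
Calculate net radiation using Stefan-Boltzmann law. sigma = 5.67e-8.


T^4 = 1.0943e+12
Tsurr^4 = 9.7115e+09
Q = 0.9150 * 5.67e-8 * 7.1010 * 1.0846e+12 = 399557.5879 W

399557.5879 W


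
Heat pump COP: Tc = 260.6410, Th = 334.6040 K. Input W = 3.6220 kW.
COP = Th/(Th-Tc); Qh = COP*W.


COP = 334.6040 / 73.9630 = 4.5239
Qh = 4.5239 * 3.6220 = 16.3857 kW

COP = 4.5239, Qh = 16.3857 kW


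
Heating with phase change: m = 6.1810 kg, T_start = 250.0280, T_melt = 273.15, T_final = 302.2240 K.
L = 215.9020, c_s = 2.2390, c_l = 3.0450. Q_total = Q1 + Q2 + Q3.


Q1 (sensible, solid) = 6.1810 * 2.2390 * 23.1220 = 319.9913 kJ
Q2 (latent) = 6.1810 * 215.9020 = 1334.4903 kJ
Q3 (sensible, liquid) = 6.1810 * 3.0450 * 29.0740 = 547.2060 kJ
Q_total = 2201.6876 kJ

2201.6876 kJ


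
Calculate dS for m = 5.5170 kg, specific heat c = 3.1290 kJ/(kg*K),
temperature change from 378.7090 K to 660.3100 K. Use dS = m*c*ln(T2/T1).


T2/T1 = 1.7436
ln(T2/T1) = 0.5559
dS = 5.5170 * 3.1290 * 0.5559 = 9.5970 kJ/K

9.5970 kJ/K


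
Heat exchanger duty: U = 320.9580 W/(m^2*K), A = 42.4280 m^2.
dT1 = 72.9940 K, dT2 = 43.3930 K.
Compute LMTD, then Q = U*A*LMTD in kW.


LMTD = 56.9163 K
Q = 320.9580 * 42.4280 * 56.9163 = 775064.3115 W = 775.0643 kW

775.0643 kW


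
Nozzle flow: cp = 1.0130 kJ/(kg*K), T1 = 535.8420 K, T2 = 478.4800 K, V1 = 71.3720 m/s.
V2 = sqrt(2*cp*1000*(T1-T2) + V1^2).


dT = 57.3620 K
2*cp*1000*dT = 116215.4120
V1^2 = 5093.9624
V2 = sqrt(121309.3744) = 348.2950 m/s

348.2950 m/s


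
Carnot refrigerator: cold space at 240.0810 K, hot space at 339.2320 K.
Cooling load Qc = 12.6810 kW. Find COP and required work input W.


COP = 240.0810 / 99.1510 = 2.4214
W = 12.6810 / 2.4214 = 5.2371 kW

COP = 2.4214, W = 5.2371 kW


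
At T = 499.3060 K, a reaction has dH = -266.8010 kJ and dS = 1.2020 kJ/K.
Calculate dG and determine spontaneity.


T*dS = 499.3060 * 1.2020 = 600.1658 kJ
dG = -266.8010 - 600.1658 = -866.9668 kJ (spontaneous)

dG = -866.9668 kJ, spontaneous


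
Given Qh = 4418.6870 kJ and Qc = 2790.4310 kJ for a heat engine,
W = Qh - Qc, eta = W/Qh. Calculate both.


W = 4418.6870 - 2790.4310 = 1628.2560 kJ
eta = 1628.2560 / 4418.6870 = 0.3685 = 36.8493%

W = 1628.2560 kJ, eta = 36.8493%


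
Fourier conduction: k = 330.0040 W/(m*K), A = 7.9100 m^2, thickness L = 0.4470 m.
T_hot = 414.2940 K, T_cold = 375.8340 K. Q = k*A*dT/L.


dT = 38.4600 K
Q = 330.0040 * 7.9100 * 38.4600 / 0.4470 = 224593.6351 W

224593.6351 W


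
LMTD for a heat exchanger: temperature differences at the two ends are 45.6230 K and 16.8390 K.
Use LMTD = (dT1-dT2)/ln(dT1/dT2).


dT1/dT2 = 2.7094
ln(dT1/dT2) = 0.9967
LMTD = 28.7840 / 0.9967 = 28.8789 K

28.8789 K


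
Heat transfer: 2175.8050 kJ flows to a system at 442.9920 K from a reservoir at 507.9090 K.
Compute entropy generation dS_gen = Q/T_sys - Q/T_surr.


dS_sys = 2175.8050/442.9920 = 4.9116 kJ/K
dS_surr = -2175.8050/507.9090 = -4.2838 kJ/K
dS_gen = 4.9116 - 4.2838 = 0.6278 kJ/K (irreversible)

dS_gen = 0.6278 kJ/K, irreversible


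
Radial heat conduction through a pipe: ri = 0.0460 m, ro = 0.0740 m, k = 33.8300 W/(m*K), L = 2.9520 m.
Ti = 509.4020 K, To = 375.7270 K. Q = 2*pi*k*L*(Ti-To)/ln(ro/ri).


dT = 133.6750 K
ln(ro/ri) = 0.4754
Q = 2*pi*33.8300*2.9520*133.6750 / 0.4754 = 176428.0311 W

176428.0311 W


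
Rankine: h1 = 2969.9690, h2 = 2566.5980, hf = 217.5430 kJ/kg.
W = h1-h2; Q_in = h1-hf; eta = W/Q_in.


W = 403.3710 kJ/kg
Q_in = 2752.4260 kJ/kg
eta = 0.1466 = 14.6551%

eta = 14.6551%


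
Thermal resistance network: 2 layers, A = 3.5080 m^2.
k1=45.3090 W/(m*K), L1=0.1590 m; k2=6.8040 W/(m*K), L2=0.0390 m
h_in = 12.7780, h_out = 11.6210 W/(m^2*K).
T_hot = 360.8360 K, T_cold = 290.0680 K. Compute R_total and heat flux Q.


R_conv_in = 1/(12.7780*3.5080) = 0.0223
R_1 = 0.1590/(45.3090*3.5080) = 0.0010
R_2 = 0.0390/(6.8040*3.5080) = 0.0016
R_conv_out = 1/(11.6210*3.5080) = 0.0245
R_total = 0.0495 K/W
Q = 70.7680 / 0.0495 = 1430.4327 W

R_total = 0.0495 K/W, Q = 1430.4327 W
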